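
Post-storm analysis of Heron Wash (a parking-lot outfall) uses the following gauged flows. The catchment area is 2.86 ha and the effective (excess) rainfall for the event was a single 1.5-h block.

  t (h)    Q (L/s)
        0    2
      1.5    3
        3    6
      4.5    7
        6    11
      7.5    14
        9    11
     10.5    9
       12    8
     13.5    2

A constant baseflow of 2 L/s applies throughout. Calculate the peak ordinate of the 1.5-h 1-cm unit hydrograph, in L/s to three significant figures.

U_p ≈ 12.0 L/s

Direct runoff: 0.0, 1.0, 4.0, 5.0, 9.0, 12.0, 9.0, 7.0, 6.0, 0.0 L/s; ΣQ_DR = 53.00 L/s, peak = 12.0 L/s.
Runoff depth d = ΣQ_DR·Δt / A = 53.00 × 5400 / (2.86 ha) = 10.01 mm.
The 1-cm UH is the DRH scaled by (10 mm)/d, so U_p = 12.0 × 10/10.01 = 12.0 L/s.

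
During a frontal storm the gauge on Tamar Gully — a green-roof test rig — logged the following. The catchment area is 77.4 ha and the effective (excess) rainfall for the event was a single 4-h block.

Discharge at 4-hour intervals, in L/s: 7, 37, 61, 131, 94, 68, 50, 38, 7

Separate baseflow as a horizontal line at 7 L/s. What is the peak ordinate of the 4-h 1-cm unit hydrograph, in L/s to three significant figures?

Direct runoff: 0.0, 30.0, 54.0, 124.0, 87.0, 61.0, 43.0, 31.0, 0.0 L/s; ΣQ_DR = 430.0 L/s, peak = 124.0 L/s.
Runoff depth d = ΣQ_DR·Δt / A = 430.0 × 14400 / (77.4 ha) = 8.000 mm.
The 1-cm UH is the DRH scaled by (10 mm)/d, so U_p = 124.0 × 10/8.000 = 155 L/s.

U_p ≈ 155 L/s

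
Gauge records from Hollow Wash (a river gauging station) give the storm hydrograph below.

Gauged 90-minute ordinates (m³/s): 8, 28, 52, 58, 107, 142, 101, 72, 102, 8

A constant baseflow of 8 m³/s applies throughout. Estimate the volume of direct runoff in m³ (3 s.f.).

V ≈ 3.23 × 10^6 m³

Direct-runoff ordinates (Q − Q_b): 0.0, 20.0, 44.0, 50.0, 99.0, 134.0, 93.0, 64.0, 94.0, 0.0 m³/s.
ΣQ_DR = 598.0 m³/s.
With Δt = 1.5 h = 5400 s, V = ΣQ_DR · Δt = 598.0 × 5400 = 3.23 × 10^6 m³.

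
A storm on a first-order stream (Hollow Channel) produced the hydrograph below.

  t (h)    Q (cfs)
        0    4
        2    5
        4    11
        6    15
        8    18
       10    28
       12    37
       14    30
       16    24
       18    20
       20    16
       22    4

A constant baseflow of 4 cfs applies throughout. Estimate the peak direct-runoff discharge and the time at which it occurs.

Q_p = 33.0 cfs at t = 12 h

Subtracting baseflow gives direct-runoff ordinates: 0.0, 1.0, 7.0, 11.0, 14.0, 24.0, 33.0, 26.0, 20.0, 16.0, 12.0, 0.0 cfs.
The maximum is 33.0 cfs, occurring at the reading for t = 12 h.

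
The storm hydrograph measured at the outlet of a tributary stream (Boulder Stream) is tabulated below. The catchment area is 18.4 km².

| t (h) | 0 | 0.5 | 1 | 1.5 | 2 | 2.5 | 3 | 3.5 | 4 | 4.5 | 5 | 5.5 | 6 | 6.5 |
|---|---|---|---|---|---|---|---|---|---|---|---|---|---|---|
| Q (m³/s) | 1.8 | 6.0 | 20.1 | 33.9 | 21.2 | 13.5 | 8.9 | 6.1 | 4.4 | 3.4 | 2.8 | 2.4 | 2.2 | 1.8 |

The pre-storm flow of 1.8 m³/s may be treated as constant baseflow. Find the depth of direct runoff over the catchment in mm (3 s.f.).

Direct runoff: 0.0, 4.2, 18.3, 32.1, 19.4, 11.7, 7.1, 4.3, 2.6, 1.6, 1.0, 0.6, 0.4, 0.0 m³/s; ΣQ_DR = 103.3 m³/s.
V = ΣQ_DR · Δt = 103.3 × 1800 s = 1.859 × 10^5 m³.
Over A = 18.4 km², depth = V / A = 10.1 mm.

d ≈ 10.1 mm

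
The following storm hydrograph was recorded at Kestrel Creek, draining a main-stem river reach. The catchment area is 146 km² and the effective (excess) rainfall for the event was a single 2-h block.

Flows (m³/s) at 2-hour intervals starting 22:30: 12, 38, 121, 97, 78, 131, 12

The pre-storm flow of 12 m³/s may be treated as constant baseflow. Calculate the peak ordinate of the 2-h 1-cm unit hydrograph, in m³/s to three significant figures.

Direct runoff: 0.0, 26.0, 109.0, 85.0, 66.0, 119.0, 0.0 m³/s; ΣQ_DR = 405.0 m³/s, peak = 119.0 m³/s.
Runoff depth d = ΣQ_DR·Δt / A = 405.0 × 7200 / (146 km²) = 19.97 mm.
The 1-cm UH is the DRH scaled by (10 mm)/d, so U_p = 119.0 × 10/19.97 = 59.6 m³/s.

U_p ≈ 59.6 m³/s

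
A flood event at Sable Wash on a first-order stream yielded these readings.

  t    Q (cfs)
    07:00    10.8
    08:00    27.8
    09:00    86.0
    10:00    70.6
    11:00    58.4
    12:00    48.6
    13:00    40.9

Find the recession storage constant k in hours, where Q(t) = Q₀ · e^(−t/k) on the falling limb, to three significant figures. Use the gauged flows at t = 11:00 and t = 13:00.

k ≈ 5.62 h

On the falling limb, Q drops from 58.4 to 40.9 cfs between t = 11:00 and t = 13:00 (Δt = 2 h).
k = −Δt / ln(Q₂/Q₁) = −2 / ln(40.9/58.4) = 5.62 h.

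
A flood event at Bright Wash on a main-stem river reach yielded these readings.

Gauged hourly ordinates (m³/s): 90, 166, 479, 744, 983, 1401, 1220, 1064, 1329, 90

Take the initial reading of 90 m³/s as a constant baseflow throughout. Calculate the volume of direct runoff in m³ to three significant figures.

V ≈ 2.40 × 10^7 m³

Direct-runoff ordinates (Q − Q_b): 0.0, 76.0, 389.0, 654.0, 893.0, 1311.0, 1130.0, 974.0, 1239.0, 0.0 m³/s.
ΣQ_DR = 6666 m³/s.
With Δt = 1 h = 3600 s, V = ΣQ_DR · Δt = 6666 × 3600 = 2.40 × 10^7 m³.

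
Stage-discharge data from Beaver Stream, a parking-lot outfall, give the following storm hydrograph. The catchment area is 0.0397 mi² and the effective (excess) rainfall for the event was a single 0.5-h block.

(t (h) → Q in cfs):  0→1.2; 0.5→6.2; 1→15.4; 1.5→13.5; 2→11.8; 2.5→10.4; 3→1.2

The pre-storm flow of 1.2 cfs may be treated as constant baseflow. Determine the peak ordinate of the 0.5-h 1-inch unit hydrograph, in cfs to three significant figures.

Direct runoff: 0.0, 5.0, 14.2, 12.3, 10.6, 9.2, 0.0 cfs; ΣQ_DR = 51.30 cfs, peak = 14.2 cfs.
Runoff depth d = ΣQ_DR·Δt / A = 51.30 × 1800 / (0.0397 mi²) = 1.001 in.
The 1-inch UH is the DRH scaled by (1 in)/d, so U_p = 14.2 × 1/1.001 = 14.2 cfs.

U_p ≈ 14.2 cfs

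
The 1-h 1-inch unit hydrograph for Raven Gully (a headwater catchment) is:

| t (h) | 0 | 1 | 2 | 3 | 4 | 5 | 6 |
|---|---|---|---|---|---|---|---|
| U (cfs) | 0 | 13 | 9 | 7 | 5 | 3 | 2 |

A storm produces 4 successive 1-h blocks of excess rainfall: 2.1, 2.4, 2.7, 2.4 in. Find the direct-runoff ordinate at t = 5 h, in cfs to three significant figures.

By discrete convolution, Q_j = Σ (P_i / 1 in) · U_{j−i}.
At t = 5 h (j=5): Q = (2.1/1)·3 + (2.4/1)·5 + (2.7/1)·7 + (2.4/1)·9 = 58.8 cfs.

Q ≈ 58.8 cfs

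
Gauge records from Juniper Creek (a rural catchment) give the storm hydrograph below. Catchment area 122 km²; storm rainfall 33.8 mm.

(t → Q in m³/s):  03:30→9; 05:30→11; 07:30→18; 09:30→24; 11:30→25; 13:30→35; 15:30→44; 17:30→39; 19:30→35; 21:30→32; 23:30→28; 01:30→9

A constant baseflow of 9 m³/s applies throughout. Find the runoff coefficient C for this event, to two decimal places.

C ≈ 0.35

ΣQ_DR = 201.0 m³/s; V = ΣQ_DR·Δt = 1.447 × 10^6 m³.
Runoff depth d = V / A = 11.86 mm.
C = d / P = 11.86 / 33.8 = 0.35.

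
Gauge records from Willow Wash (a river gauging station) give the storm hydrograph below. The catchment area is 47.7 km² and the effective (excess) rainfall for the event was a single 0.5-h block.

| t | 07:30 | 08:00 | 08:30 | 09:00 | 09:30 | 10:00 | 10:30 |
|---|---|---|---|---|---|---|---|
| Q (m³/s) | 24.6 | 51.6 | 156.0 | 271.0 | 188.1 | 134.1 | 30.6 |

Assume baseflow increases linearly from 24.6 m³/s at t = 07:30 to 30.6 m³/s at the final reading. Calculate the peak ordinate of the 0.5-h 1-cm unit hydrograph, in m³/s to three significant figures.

U_p ≈ 97.3 m³/s

Direct runoff: 0.00, 26.00, 129.40, 243.40, 159.50, 104.50, 0.00 m³/s; ΣQ_DR = 662.8 m³/s, peak = 243.40 m³/s.
Runoff depth d = ΣQ_DR·Δt / A = 662.8 × 1800 / (47.7 km²) = 25.01 mm.
The 1-cm UH is the DRH scaled by (10 mm)/d, so U_p = 243.40 × 10/25.01 = 97.3 m³/s.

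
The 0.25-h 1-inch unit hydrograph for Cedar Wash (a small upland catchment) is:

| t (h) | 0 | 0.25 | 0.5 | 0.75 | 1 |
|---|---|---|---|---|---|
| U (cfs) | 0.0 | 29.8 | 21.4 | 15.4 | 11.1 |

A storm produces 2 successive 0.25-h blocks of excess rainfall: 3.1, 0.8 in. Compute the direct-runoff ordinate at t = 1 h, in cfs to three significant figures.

Q ≈ 46.7 cfs

By discrete convolution, Q_j = Σ (P_i / 1 in) · U_{j−i}.
At t = 1 h (j=4): Q = (3.1/1)·11.1 + (0.8/1)·15.4 = 46.7 cfs.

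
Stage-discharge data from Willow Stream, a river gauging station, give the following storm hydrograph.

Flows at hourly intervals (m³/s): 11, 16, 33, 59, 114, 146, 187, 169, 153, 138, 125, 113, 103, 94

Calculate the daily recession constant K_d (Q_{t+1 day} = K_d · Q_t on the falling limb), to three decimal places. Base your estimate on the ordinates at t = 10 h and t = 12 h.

Between t = 10 h and t = 12 h the flow falls from 125 to 103 m³/s over 2×1 h = 2 h.
Per-interval ratio K = (103/125)^(1/2) = 0.9077; K_d = K^(24/1) = 0.098.

K_d ≈ 0.098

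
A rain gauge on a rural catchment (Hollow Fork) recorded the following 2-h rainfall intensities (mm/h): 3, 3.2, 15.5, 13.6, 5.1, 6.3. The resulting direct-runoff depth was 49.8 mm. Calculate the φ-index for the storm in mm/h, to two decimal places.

Only the 4 blocks with intensity above φ contribute runoff: 15.5, 13.6, 5.1, 6.3 mm/h.
Σ(I−φ)·Δt = d  ⇒  (15.5+13.6+5.1+6.3 − 4φ)·2 = 49.8
φ = (40.50 − 49.8/2) / 4 = 3.90 mm/h.

φ ≈ 3.90 mm/h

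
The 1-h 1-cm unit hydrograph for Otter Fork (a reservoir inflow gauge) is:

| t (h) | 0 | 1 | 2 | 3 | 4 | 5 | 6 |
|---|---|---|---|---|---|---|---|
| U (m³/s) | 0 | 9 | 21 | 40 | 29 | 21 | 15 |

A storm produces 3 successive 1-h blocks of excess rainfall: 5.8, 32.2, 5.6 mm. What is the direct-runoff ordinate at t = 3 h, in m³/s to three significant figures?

Q ≈ 95.9 m³/s

By discrete convolution, Q_j = Σ (P_i / 10 mm) · U_{j−i}.
At t = 3 h (j=3): Q = (5.8/10)·40 + (32.2/10)·21 + (5.6/10)·9 = 95.9 m³/s.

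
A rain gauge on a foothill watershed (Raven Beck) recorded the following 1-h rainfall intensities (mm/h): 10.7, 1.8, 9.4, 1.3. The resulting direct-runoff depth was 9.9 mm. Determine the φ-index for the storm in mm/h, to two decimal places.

φ ≈ 5.10 mm/h

Only the 2 blocks with intensity above φ contribute runoff: 10.7, 9.4 mm/h.
Σ(I−φ)·Δt = d  ⇒  (10.7+9.4 − 2φ)·1 = 9.9
φ = (20.10 − 9.9/1) / 2 = 5.10 mm/h.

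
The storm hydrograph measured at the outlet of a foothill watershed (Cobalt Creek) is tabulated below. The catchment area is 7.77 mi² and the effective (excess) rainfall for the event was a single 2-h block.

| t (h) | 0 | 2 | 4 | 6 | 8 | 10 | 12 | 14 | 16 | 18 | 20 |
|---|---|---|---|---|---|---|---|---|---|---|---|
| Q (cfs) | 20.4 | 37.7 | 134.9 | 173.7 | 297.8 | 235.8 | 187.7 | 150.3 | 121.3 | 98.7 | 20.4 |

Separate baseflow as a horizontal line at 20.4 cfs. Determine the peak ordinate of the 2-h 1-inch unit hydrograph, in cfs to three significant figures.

U_p ≈ 554 cfs

Direct runoff: 0.0, 17.3, 114.5, 153.3, 277.4, 215.4, 167.3, 129.9, 100.9, 78.3, 0.0 cfs; ΣQ_DR = 1254 cfs, peak = 277.4 cfs.
Runoff depth d = ΣQ_DR·Δt / A = 1254 × 7200 / (7.77 mi²) = 0.5003 in.
The 1-inch UH is the DRH scaled by (1 in)/d, so U_p = 277.4 × 1/0.5003 = 554 cfs.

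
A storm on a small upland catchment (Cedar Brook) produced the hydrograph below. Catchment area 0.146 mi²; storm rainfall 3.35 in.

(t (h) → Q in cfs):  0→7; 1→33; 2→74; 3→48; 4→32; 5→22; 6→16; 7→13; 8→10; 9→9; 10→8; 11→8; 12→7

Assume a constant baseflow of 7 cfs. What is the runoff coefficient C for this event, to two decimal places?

ΣQ_DR = 196.0 cfs; V = ΣQ_DR·Δt = 7.056 × 10^5 ft³.
Runoff depth d = V / A = 2.080 in.
C = d / P = 2.080 / 3.35 = 0.62.

C ≈ 0.62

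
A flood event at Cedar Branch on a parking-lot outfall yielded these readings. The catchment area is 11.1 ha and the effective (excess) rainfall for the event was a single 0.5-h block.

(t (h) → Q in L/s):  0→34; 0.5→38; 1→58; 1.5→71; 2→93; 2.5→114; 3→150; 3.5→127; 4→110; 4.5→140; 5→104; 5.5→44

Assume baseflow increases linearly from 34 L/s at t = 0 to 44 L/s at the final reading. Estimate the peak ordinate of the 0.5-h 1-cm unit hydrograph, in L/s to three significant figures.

U_p ≈ 111 L/s

Direct runoff: 0.00, 3.09, 22.18, 34.27, 55.36, 75.45, 110.55, 86.64, 68.73, 97.82, 60.91, 0.00 L/s; ΣQ_DR = 615.0 L/s, peak = 110.55 L/s.
Runoff depth d = ΣQ_DR·Δt / A = 615.0 × 1800 / (11.1 ha) = 9.973 mm.
The 1-cm UH is the DRH scaled by (10 mm)/d, so U_p = 110.55 × 10/9.973 = 111 L/s.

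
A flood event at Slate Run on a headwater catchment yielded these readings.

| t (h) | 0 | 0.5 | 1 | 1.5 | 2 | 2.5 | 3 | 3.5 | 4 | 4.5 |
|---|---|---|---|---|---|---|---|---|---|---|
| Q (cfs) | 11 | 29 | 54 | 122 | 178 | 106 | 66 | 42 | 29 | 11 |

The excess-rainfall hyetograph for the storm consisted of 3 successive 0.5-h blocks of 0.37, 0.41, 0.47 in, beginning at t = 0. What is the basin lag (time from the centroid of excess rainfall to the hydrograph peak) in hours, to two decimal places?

t_L ≈ 1.21 h

Centroid of excess rainfall: t_c = Σ P_i·t̄_i / ΣP_i = 0.7900 h (block centres at 0.25, 0.75, 1.25 h).
Hydrograph peak occurs at t = 2 h, so basin lag t_L = 2 − 0.7900 = 1.21 h.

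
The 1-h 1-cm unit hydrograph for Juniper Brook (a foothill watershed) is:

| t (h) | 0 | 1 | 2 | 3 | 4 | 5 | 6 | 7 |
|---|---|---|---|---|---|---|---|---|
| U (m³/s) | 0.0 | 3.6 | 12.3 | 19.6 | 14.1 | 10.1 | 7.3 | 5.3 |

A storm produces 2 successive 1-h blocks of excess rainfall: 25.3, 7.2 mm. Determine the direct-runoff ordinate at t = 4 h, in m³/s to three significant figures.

By discrete convolution, Q_j = Σ (P_i / 10 mm) · U_{j−i}.
At t = 4 h (j=4): Q = (25.3/10)·14.1 + (7.2/10)·19.6 = 49.8 m³/s.

Q ≈ 49.8 m³/s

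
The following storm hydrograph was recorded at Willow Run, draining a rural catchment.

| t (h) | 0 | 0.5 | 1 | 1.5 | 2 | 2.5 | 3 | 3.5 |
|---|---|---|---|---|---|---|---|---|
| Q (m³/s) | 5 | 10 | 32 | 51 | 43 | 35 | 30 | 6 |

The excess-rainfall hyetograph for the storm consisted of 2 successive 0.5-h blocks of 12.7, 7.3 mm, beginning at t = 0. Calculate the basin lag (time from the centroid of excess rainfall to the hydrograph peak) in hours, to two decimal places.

t_L ≈ 1.07 h

Centroid of excess rainfall: t_c = Σ P_i·t̄_i / ΣP_i = 0.4325 h (block centres at 0.25, 0.75 h).
Hydrograph peak occurs at t = 1.5 h, so basin lag t_L = 1.5 − 0.4325 = 1.07 h.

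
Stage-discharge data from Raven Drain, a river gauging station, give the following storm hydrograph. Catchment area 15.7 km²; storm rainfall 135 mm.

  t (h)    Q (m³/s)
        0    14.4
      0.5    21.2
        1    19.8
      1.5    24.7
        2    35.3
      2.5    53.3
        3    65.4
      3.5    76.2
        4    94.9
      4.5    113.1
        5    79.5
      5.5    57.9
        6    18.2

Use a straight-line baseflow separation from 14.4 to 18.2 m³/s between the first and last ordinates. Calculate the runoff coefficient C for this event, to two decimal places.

C ≈ 0.39

ΣQ_DR = 462.0 m³/s; V = ΣQ_DR·Δt = 8.316 × 10^5 m³.
Runoff depth d = V / A = 52.97 mm.
C = d / P = 52.97 / 135 = 0.39.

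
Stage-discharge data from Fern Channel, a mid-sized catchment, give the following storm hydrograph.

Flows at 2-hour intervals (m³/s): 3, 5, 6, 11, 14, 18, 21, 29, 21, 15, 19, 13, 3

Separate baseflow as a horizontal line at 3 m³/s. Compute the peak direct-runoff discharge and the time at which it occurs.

Q_p = 26.0 m³/s at t = 14 h

Subtracting baseflow gives direct-runoff ordinates: 0.0, 2.0, 3.0, 8.0, 11.0, 15.0, 18.0, 26.0, 18.0, 12.0, 16.0, 10.0, 0.0 m³/s.
The maximum is 26.0 m³/s, occurring at the reading for t = 14 h.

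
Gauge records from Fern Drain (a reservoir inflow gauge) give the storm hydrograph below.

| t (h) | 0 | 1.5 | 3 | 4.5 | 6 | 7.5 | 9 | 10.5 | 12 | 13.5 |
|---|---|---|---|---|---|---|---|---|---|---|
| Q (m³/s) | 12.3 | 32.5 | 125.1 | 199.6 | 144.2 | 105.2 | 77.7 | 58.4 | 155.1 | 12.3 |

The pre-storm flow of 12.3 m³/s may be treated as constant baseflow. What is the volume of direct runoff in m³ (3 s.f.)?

V ≈ 4.32 × 10^6 m³

Direct-runoff ordinates (Q − Q_b): 0.0, 20.2, 112.8, 187.3, 131.9, 92.9, 65.4, 46.1, 142.8, 0.0 m³/s.
ΣQ_DR = 799.4 m³/s.
With Δt = 1.5 h = 5400 s, V = ΣQ_DR · Δt = 799.4 × 5400 = 4.32 × 10^6 m³.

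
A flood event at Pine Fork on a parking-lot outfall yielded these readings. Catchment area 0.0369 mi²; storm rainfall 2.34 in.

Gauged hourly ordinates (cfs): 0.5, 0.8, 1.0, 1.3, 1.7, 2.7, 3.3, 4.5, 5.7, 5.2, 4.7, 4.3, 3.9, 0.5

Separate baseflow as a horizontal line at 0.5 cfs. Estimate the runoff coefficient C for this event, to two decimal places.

C ≈ 0.59

ΣQ_DR = 33.10 cfs; V = ΣQ_DR·Δt = 1.192 × 10^5 ft³.
Runoff depth d = V / A = 1.390 in.
C = d / P = 1.390 / 2.34 = 0.59.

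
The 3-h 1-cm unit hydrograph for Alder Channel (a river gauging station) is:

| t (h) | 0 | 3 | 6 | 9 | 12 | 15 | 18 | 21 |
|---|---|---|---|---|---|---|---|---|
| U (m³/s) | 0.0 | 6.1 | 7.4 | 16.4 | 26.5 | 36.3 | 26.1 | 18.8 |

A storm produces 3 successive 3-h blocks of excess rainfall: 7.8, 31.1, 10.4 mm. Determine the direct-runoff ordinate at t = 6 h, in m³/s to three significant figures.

By discrete convolution, Q_j = Σ (P_i / 10 mm) · U_{j−i}.
At t = 6 h (j=2): Q = (7.8/10)·7.4 + (31.1/10)·6.1 + (10.4/10)·0.0 = 24.7 m³/s.

Q ≈ 24.7 m³/s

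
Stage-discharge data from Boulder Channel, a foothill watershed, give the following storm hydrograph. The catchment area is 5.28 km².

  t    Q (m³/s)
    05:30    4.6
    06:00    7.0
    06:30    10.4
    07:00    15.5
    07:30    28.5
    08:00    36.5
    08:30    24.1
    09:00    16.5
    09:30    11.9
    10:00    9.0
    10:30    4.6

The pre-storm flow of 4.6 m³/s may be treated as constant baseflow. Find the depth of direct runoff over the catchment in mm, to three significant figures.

Direct runoff: 0.0, 2.4, 5.8, 10.9, 23.9, 31.9, 19.5, 11.9, 7.3, 4.4, 0.0 m³/s; ΣQ_DR = 118.0 m³/s.
V = ΣQ_DR · Δt = 118.0 × 1800 s = 2.124 × 10^5 m³.
Over A = 5.28 km², depth = V / A = 40.2 mm.

d ≈ 40.2 mm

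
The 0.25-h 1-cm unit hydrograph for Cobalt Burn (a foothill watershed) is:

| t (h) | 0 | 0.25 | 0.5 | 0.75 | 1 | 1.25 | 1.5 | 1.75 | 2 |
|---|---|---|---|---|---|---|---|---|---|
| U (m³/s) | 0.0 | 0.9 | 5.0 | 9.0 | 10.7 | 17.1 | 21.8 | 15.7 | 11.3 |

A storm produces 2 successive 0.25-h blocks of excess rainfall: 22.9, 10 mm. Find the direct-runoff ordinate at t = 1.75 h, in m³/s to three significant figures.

By discrete convolution, Q_j = Σ (P_i / 10 mm) · U_{j−i}.
At t = 1.75 h (j=7): Q = (22.9/10)·15.7 + (10/10)·21.8 = 57.8 m³/s.

Q ≈ 57.8 m³/s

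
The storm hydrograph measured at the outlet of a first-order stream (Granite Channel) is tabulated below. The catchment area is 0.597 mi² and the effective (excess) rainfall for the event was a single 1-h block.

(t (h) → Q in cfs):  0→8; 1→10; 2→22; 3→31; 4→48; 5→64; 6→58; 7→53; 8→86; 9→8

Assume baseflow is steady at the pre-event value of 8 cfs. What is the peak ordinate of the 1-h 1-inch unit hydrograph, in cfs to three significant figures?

Direct runoff: 0.0, 2.0, 14.0, 23.0, 40.0, 56.0, 50.0, 45.0, 78.0, 0.0 cfs; ΣQ_DR = 308.0 cfs, peak = 78.0 cfs.
Runoff depth d = ΣQ_DR·Δt / A = 308.0 × 3600 / (0.597 mi²) = 0.7995 in.
The 1-inch UH is the DRH scaled by (1 in)/d, so U_p = 78.0 × 1/0.7995 = 97.6 cfs.

U_p ≈ 97.6 cfs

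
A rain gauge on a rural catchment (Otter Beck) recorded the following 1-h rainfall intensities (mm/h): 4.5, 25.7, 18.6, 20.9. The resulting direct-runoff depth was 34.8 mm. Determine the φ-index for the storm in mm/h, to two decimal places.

φ ≈ 10.13 mm/h

Only the 3 blocks with intensity above φ contribute runoff: 25.7, 18.6, 20.9 mm/h.
Σ(I−φ)·Δt = d  ⇒  (25.7+18.6+20.9 − 3φ)·1 = 34.8
φ = (65.20 − 34.8/1) / 3 = 10.13 mm/h.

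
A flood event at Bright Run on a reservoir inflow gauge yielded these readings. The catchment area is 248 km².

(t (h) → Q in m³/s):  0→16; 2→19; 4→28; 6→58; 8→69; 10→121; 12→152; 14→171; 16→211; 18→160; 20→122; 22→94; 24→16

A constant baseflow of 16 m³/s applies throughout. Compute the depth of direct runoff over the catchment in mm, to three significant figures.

Direct runoff: 0.0, 3.0, 12.0, 42.0, 53.0, 105.0, 136.0, 155.0, 195.0, 144.0, 106.0, 78.0, 0.0 m³/s; ΣQ_DR = 1029 m³/s.
V = ΣQ_DR · Δt = 1029 × 7200 s = 7.409 × 10^6 m³.
Over A = 248 km², depth = V / A = 29.9 mm.

d ≈ 29.9 mm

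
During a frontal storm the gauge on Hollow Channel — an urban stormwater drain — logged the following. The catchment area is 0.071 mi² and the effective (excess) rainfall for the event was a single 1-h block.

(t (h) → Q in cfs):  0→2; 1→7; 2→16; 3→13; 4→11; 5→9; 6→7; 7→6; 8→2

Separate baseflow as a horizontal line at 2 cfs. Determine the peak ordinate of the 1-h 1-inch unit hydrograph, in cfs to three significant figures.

Direct runoff: 0.0, 5.0, 14.0, 11.0, 9.0, 7.0, 5.0, 4.0, 0.0 cfs; ΣQ_DR = 55.00 cfs, peak = 14.0 cfs.
Runoff depth d = ΣQ_DR·Δt / A = 55.00 × 3600 / (0.071 mi²) = 1.200 in.
The 1-inch UH is the DRH scaled by (1 in)/d, so U_p = 14.0 × 1/1.200 = 11.7 cfs.

U_p ≈ 11.7 cfs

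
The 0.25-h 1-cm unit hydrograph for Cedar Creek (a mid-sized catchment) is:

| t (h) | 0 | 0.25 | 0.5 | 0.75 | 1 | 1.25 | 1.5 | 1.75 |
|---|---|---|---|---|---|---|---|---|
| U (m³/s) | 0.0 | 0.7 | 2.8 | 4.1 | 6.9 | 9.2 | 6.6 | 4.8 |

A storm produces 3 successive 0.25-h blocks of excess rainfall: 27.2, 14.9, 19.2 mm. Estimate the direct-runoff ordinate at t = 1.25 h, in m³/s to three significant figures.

Q ≈ 43.2 m³/s

By discrete convolution, Q_j = Σ (P_i / 10 mm) · U_{j−i}.
At t = 1.25 h (j=5): Q = (27.2/10)·9.2 + (14.9/10)·6.9 + (19.2/10)·4.1 = 43.2 m³/s.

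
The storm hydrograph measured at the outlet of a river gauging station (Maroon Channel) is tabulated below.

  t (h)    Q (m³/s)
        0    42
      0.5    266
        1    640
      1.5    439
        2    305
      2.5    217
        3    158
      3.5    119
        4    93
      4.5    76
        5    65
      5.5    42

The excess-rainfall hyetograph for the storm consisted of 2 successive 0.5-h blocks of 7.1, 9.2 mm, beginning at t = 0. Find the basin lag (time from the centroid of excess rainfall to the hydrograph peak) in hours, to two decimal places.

t_L ≈ 0.47 h

Centroid of excess rainfall: t_c = Σ P_i·t̄_i / ΣP_i = 0.5322 h (block centres at 0.25, 0.75 h).
Hydrograph peak occurs at t = 1 h, so basin lag t_L = 1 − 0.5322 = 0.47 h.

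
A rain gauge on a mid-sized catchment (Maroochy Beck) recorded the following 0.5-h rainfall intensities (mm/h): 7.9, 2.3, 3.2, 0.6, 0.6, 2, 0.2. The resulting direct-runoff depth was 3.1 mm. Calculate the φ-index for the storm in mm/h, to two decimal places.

Only the 2 blocks with intensity above φ contribute runoff: 7.9, 3.2 mm/h.
Σ(I−φ)·Δt = d  ⇒  (7.9+3.2 − 2φ)·0.5 = 3.1
φ = (11.10 − 3.1/0.5) / 2 = 2.45 mm/h.

φ ≈ 2.45 mm/h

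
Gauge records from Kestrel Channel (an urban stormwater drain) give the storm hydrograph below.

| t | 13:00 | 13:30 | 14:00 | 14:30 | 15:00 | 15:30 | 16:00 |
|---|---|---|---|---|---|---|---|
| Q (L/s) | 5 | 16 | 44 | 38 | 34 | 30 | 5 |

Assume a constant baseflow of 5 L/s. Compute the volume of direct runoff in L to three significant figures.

V ≈ 2.47 × 10^5 L

Direct-runoff ordinates (Q − Q_b): 0.0, 11.0, 39.0, 33.0, 29.0, 25.0, 0.0 L/s.
ΣQ_DR = 137.0 L/s.
With Δt = 0.5 h = 1800 s, V = ΣQ_DR · Δt = 137.0 × 1800 = 2.47 × 10^5 L.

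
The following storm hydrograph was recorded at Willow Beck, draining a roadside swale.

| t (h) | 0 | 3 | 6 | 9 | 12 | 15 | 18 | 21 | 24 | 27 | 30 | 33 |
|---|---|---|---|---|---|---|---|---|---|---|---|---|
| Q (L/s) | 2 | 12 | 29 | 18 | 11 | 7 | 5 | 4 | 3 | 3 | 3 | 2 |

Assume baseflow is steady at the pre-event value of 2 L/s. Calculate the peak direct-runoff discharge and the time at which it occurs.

Subtracting baseflow gives direct-runoff ordinates: 0.0, 10.0, 27.0, 16.0, 9.0, 5.0, 3.0, 2.0, 1.0, 1.0, 1.0, 0.0 L/s.
The maximum is 27.0 L/s, occurring at the reading for t = 6 h.

Q_p = 27.0 L/s at t = 6 h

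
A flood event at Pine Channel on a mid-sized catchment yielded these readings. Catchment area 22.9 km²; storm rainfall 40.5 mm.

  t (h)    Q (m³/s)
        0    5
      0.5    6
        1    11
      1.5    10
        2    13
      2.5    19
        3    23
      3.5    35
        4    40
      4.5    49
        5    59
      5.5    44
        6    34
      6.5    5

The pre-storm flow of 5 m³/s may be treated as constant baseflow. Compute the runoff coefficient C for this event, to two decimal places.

C ≈ 0.55

ΣQ_DR = 283.0 m³/s; V = ΣQ_DR·Δt = 5.094 × 10^5 m³.
Runoff depth d = V / A = 22.24 mm.
C = d / P = 22.24 / 40.5 = 0.55.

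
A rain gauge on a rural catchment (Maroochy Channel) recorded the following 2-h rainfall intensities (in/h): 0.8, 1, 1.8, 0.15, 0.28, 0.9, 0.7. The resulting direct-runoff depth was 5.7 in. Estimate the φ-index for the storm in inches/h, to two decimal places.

Only the 5 blocks with intensity above φ contribute runoff: 0.8, 1, 1.8, 0.9, 0.7 in/h.
Σ(I−φ)·Δt = d  ⇒  (0.8+1+1.8+0.9+0.7 − 5φ)·2 = 5.7
φ = (5.200 − 5.7/2) / 5 = 0.47 in/h.

φ ≈ 0.47 in/h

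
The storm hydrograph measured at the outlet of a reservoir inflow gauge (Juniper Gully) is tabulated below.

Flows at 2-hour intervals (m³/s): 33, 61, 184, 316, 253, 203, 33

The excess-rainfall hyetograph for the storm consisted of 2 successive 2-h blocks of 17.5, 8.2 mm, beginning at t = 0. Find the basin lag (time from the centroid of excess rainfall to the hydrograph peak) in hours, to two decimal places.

Centroid of excess rainfall: t_c = Σ P_i·t̄_i / ΣP_i = 1.6381 h (block centres at 1, 3 h).
Hydrograph peak occurs at t = 6 h, so basin lag t_L = 6 − 1.6381 = 4.36 h.

t_L ≈ 4.36 h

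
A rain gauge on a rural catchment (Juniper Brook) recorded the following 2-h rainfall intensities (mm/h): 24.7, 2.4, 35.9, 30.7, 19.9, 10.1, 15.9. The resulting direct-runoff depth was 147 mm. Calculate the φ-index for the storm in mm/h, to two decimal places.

Only the 5 blocks with intensity above φ contribute runoff: 24.7, 35.9, 30.7, 19.9, 15.9 mm/h.
Σ(I−φ)·Δt = d  ⇒  (24.7+35.9+30.7+19.9+15.9 − 5φ)·2 = 147
φ = (127.1 − 147/2) / 5 = 10.72 mm/h.

φ ≈ 10.72 mm/h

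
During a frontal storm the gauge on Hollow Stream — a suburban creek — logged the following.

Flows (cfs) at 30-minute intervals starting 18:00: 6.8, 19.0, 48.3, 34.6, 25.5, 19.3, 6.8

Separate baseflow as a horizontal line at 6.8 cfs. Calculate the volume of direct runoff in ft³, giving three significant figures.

V ≈ 2.03 × 10^5 ft³

Direct-runoff ordinates (Q − Q_b): 0.0, 12.2, 41.5, 27.8, 18.7, 12.5, 0.0 cfs.
ΣQ_DR = 112.7 cfs.
With Δt = 0.5 h = 1800 s, V = ΣQ_DR · Δt = 112.7 × 1800 = 2.03 × 10^5 ft³.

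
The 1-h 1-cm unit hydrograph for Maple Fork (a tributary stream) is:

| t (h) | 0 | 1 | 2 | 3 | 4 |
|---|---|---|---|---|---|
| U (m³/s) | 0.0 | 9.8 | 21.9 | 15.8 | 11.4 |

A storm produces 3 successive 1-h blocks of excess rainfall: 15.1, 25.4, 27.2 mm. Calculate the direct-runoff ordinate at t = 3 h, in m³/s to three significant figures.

By discrete convolution, Q_j = Σ (P_i / 10 mm) · U_{j−i}.
At t = 3 h (j=3): Q = (15.1/10)·15.8 + (25.4/10)·21.9 + (27.2/10)·9.8 = 106 m³/s.

Q ≈ 106 m³/s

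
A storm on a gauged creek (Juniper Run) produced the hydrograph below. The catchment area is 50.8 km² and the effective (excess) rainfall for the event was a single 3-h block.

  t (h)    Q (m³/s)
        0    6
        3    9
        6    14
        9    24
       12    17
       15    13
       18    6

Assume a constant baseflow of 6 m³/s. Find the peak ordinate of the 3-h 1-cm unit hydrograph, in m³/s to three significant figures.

U_p ≈ 18.0 m³/s

Direct runoff: 0.0, 3.0, 8.0, 18.0, 11.0, 7.0, 0.0 m³/s; ΣQ_DR = 47.00 m³/s, peak = 18.0 m³/s.
Runoff depth d = ΣQ_DR·Δt / A = 47.00 × 10800 / (50.8 km²) = 9.992 mm.
The 1-cm UH is the DRH scaled by (10 mm)/d, so U_p = 18.0 × 10/9.992 = 18.0 m³/s.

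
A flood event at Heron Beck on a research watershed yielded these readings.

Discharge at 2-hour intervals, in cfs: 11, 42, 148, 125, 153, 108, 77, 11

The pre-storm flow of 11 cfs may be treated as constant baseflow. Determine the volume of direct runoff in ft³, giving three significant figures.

Direct-runoff ordinates (Q − Q_b): 0.0, 31.0, 137.0, 114.0, 142.0, 97.0, 66.0, 0.0 cfs.
ΣQ_DR = 587.0 cfs.
With Δt = 2 h = 7200 s, V = ΣQ_DR · Δt = 587.0 × 7200 = 4.23 × 10^6 ft³.

V ≈ 4.23 × 10^6 ft³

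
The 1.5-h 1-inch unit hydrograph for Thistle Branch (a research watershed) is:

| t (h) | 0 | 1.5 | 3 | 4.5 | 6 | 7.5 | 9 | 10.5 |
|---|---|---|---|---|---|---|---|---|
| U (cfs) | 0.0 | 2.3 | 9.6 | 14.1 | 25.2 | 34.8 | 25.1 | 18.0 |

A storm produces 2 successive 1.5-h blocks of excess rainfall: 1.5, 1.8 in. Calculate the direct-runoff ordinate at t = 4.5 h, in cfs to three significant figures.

By discrete convolution, Q_j = Σ (P_i / 1 in) · U_{j−i}.
At t = 4.5 h (j=3): Q = (1.5/1)·14.1 + (1.8/1)·9.6 = 38.4 cfs.

Q ≈ 38.4 cfs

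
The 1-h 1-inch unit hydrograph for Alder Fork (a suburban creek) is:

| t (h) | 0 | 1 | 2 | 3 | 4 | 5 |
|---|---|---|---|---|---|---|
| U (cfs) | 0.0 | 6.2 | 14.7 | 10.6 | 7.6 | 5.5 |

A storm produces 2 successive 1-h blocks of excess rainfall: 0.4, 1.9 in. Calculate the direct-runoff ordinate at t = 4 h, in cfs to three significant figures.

Q ≈ 23.2 cfs

By discrete convolution, Q_j = Σ (P_i / 1 in) · U_{j−i}.
At t = 4 h (j=4): Q = (0.4/1)·7.6 + (1.9/1)·10.6 = 23.2 cfs.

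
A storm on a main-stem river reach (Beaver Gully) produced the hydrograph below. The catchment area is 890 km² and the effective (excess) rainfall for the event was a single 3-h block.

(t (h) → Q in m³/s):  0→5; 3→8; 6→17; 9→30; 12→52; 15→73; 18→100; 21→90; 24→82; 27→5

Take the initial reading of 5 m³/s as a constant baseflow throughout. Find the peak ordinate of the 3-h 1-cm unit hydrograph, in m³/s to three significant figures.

Direct runoff: 0.0, 3.0, 12.0, 25.0, 47.0, 68.0, 95.0, 85.0, 77.0, 0.0 m³/s; ΣQ_DR = 412.0 m³/s, peak = 95.0 m³/s.
Runoff depth d = ΣQ_DR·Δt / A = 412.0 × 10800 / (890 km²) = 5.000 mm.
The 1-cm UH is the DRH scaled by (10 mm)/d, so U_p = 95.0 × 10/5.000 = 190 m³/s.

U_p ≈ 190 m³/s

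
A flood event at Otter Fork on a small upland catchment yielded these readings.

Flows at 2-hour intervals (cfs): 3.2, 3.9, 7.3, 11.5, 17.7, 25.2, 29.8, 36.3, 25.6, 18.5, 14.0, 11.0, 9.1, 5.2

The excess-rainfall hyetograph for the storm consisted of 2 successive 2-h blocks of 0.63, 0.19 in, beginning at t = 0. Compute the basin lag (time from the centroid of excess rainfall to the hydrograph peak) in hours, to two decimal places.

t_L ≈ 12.54 h

Centroid of excess rainfall: t_c = Σ P_i·t̄_i / ΣP_i = 1.4634 h (block centres at 1, 3 h).
Hydrograph peak occurs at t = 14 h, so basin lag t_L = 14 − 1.4634 = 12.54 h.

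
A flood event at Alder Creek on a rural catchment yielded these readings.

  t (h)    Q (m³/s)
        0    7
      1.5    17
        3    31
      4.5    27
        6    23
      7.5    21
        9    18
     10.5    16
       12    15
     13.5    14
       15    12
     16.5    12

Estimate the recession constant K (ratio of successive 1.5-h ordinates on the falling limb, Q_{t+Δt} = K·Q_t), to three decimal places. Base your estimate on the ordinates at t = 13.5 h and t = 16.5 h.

Using the recession-limb readings at t = 13.5 h and t = 16.5 h: Q falls from 14 to 12 m³/s over 2 intervals.
K = (Q₂/Q₁)^(1/2) = (12/14)^(1/2) = 0.926.

K ≈ 0.926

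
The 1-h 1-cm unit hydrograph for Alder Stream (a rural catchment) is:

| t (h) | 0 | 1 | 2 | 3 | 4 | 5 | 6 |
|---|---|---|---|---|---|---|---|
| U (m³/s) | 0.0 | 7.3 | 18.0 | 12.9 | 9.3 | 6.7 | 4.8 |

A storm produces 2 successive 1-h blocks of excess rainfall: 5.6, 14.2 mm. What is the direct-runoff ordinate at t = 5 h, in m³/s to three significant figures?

By discrete convolution, Q_j = Σ (P_i / 10 mm) · U_{j−i}.
At t = 5 h (j=5): Q = (5.6/10)·6.7 + (14.2/10)·9.3 = 17.0 m³/s.

Q ≈ 17.0 m³/s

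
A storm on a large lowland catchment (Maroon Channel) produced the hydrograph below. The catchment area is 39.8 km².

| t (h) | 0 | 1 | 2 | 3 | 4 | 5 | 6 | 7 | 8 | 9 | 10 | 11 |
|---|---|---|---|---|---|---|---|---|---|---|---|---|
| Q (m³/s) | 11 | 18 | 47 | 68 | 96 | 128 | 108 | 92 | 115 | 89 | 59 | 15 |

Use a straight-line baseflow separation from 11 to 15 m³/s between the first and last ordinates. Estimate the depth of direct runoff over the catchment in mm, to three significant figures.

d ≈ 62.4 mm

Direct runoff: 0.00, 6.64, 35.27, 55.91, 83.55, 115.18, 94.82, 78.45, 101.09, 74.73, 44.36, 0.00 m³/s; ΣQ_DR = 690.0 m³/s.
V = ΣQ_DR · Δt = 690.0 × 3600 s = 2.484 × 10^6 m³.
Over A = 39.8 km², depth = V / A = 62.4 mm.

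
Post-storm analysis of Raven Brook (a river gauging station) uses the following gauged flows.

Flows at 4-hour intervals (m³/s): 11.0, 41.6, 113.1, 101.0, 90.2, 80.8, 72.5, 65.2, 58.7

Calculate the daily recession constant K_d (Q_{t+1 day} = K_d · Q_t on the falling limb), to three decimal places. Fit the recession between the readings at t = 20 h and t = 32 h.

Between t = 20 h and t = 32 h the flow falls from 80.8 to 58.7 m³/s over 3×4 h = 12 h.
Per-interval ratio K = (58.7/80.8)^(1/3) = 0.8990; K_d = K^(24/4) = 0.528.

K_d ≈ 0.528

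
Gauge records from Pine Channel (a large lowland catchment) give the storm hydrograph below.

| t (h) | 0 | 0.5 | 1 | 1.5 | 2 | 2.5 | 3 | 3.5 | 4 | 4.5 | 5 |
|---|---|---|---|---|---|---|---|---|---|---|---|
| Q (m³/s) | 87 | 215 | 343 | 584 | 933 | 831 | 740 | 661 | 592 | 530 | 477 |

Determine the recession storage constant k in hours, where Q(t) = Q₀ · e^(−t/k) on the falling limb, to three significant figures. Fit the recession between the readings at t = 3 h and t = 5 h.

On the falling limb, Q drops from 740 to 477 m³/s between t = 3 h and t = 5 h (Δt = 2 h).
k = −Δt / ln(Q₂/Q₁) = −2 / ln(477/740) = 4.55 h.

k ≈ 4.55 h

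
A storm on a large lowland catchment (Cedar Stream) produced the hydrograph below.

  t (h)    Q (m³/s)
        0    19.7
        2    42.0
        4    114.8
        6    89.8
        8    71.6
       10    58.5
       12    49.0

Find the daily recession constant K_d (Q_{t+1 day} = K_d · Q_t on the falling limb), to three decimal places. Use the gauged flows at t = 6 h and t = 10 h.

Between t = 6 h and t = 10 h the flow falls from 89.8 to 58.5 m³/s over 2×2 h = 4 h.
Per-interval ratio K = (58.5/89.8)^(1/2) = 0.8071; K_d = K^(24/2) = 0.076.

K_d ≈ 0.076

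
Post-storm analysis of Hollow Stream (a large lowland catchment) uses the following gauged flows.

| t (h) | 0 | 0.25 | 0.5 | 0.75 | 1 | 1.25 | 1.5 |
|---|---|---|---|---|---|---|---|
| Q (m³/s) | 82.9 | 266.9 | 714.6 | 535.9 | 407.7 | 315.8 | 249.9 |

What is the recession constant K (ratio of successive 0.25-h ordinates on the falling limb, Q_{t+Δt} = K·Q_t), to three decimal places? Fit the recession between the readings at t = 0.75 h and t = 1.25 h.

Using the recession-limb readings at t = 0.75 h and t = 1.25 h: Q falls from 535.9 to 315.8 m³/s over 2 intervals.
K = (Q₂/Q₁)^(1/2) = (315.8/535.9)^(1/2) = 0.768.

K ≈ 0.768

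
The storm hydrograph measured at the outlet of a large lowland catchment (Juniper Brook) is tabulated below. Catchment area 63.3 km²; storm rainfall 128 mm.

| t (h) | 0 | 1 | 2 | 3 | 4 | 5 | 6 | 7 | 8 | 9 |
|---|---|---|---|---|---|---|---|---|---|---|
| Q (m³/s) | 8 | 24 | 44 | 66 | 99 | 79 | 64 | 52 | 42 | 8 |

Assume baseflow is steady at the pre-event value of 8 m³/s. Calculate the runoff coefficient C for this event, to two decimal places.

ΣQ_DR = 406.0 m³/s; V = ΣQ_DR·Δt = 1.462 × 10^6 m³.
Runoff depth d = V / A = 23.09 mm.
C = d / P = 23.09 / 128 = 0.18.

C ≈ 0.18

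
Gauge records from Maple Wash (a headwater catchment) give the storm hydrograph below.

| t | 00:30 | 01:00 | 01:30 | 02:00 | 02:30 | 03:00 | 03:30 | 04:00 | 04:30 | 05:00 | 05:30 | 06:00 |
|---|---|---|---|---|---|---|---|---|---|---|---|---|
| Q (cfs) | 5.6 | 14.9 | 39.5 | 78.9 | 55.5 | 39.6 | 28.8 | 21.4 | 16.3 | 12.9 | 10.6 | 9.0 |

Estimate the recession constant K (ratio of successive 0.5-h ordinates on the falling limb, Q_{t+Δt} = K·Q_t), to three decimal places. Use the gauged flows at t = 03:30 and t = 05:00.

K ≈ 0.765

Using the recession-limb readings at t = 03:30 and t = 05:00: Q falls from 28.8 to 12.9 cfs over 3 intervals.
K = (Q₂/Q₁)^(1/3) = (12.9/28.8)^(1/3) = 0.765.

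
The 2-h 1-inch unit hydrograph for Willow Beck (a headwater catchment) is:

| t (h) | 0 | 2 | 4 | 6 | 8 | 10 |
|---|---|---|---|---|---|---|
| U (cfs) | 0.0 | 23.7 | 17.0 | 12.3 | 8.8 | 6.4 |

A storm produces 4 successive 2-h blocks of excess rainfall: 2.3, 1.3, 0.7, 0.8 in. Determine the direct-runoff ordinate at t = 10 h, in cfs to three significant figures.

By discrete convolution, Q_j = Σ (P_i / 1 in) · U_{j−i}.
At t = 10 h (j=5): Q = (2.3/1)·6.4 + (1.3/1)·8.8 + (0.7/1)·12.3 + (0.8/1)·17.0 = 48.4 cfs.

Q ≈ 48.4 cfs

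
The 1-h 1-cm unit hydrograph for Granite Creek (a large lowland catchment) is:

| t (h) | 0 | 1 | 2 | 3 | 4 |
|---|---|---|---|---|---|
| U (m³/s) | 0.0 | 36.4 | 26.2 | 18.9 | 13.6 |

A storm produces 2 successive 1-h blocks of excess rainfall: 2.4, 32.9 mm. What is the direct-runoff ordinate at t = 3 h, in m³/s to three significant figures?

Q ≈ 90.7 m³/s

By discrete convolution, Q_j = Σ (P_i / 10 mm) · U_{j−i}.
At t = 3 h (j=3): Q = (2.4/10)·18.9 + (32.9/10)·26.2 = 90.7 m³/s.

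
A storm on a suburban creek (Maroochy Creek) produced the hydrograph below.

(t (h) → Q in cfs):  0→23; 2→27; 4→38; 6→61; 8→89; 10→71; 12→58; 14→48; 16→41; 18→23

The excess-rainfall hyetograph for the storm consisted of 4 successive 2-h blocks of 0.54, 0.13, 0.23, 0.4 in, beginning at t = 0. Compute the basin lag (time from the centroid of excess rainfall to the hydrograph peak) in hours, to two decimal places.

Centroid of excess rainfall: t_c = Σ P_i·t̄_i / ΣP_i = 3.7538 h (block centres at 1, 3, 5, 7 h).
Hydrograph peak occurs at t = 8 h, so basin lag t_L = 8 − 3.7538 = 4.25 h.

t_L ≈ 4.25 h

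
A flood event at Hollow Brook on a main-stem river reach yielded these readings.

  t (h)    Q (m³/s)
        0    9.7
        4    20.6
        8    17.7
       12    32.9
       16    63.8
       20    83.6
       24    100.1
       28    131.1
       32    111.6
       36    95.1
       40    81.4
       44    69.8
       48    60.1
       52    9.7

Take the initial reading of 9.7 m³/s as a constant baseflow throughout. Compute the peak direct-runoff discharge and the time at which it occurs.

Subtracting baseflow gives direct-runoff ordinates: 0.0, 10.9, 8.0, 23.2, 54.1, 73.9, 90.4, 121.4, 101.9, 85.4, 71.7, 60.1, 50.4, 0.0 m³/s.
The maximum is 121.4 m³/s, occurring at the reading for t = 28 h.

Q_p = 121.4 m³/s at t = 28 h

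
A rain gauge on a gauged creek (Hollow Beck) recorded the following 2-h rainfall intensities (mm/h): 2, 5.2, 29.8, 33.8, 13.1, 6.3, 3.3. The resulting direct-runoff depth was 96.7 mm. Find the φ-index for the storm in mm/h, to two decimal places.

Only the 3 blocks with intensity above φ contribute runoff: 29.8, 33.8, 13.1 mm/h.
Σ(I−φ)·Δt = d  ⇒  (29.8+33.8+13.1 − 3φ)·2 = 96.7
φ = (76.70 − 96.7/2) / 3 = 9.45 mm/h.

φ ≈ 9.45 mm/h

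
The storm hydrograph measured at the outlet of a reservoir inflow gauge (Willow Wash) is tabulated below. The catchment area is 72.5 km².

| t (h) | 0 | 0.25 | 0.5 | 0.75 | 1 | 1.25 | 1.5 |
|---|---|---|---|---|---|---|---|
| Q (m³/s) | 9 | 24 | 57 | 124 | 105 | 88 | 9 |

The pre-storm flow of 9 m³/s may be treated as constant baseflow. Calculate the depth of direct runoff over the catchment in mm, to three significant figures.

Direct runoff: 0.0, 15.0, 48.0, 115.0, 96.0, 79.0, 0.0 m³/s; ΣQ_DR = 353.0 m³/s.
V = ΣQ_DR · Δt = 353.0 × 900 s = 3.177 × 10^5 m³.
Over A = 72.5 km², depth = V / A = 4.38 mm.

d ≈ 4.38 mm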